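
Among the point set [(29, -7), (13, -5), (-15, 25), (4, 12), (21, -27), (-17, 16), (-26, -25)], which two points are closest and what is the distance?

Computing all pairwise distances among 7 points:

d((29, -7), (13, -5)) = 16.1245
d((29, -7), (-15, 25)) = 54.4059
d((29, -7), (4, 12)) = 31.4006
d((29, -7), (21, -27)) = 21.5407
d((29, -7), (-17, 16)) = 51.4296
d((29, -7), (-26, -25)) = 57.8705
d((13, -5), (-15, 25)) = 41.0366
d((13, -5), (4, 12)) = 19.2354
d((13, -5), (21, -27)) = 23.4094
d((13, -5), (-17, 16)) = 36.6197
d((13, -5), (-26, -25)) = 43.8292
d((-15, 25), (4, 12)) = 23.0217
d((-15, 25), (21, -27)) = 63.2456
d((-15, 25), (-17, 16)) = 9.2195 <-- minimum
d((-15, 25), (-26, -25)) = 51.1957
d((4, 12), (21, -27)) = 42.5441
d((4, 12), (-17, 16)) = 21.3776
d((4, 12), (-26, -25)) = 47.634
d((21, -27), (-17, 16)) = 57.3847
d((21, -27), (-26, -25)) = 47.0425
d((-17, 16), (-26, -25)) = 41.9762

Closest pair: (-15, 25) and (-17, 16) with distance 9.2195

The closest pair is (-15, 25) and (-17, 16) with Euclidean distance 9.2195. For 7 points, brute-force pairwise comparison is shown above. For large n, the divide-and-conquer algorithm (sort by x, recurse on halves, check the dividing strip) achieves O(n log n).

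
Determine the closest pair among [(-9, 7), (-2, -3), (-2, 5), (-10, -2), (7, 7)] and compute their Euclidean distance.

Computing all pairwise distances among 5 points:

d((-9, 7), (-2, -3)) = 12.2066
d((-9, 7), (-2, 5)) = 7.2801 <-- minimum
d((-9, 7), (-10, -2)) = 9.0554
d((-9, 7), (7, 7)) = 16.0
d((-2, -3), (-2, 5)) = 8.0
d((-2, -3), (-10, -2)) = 8.0623
d((-2, -3), (7, 7)) = 13.4536
d((-2, 5), (-10, -2)) = 10.6301
d((-2, 5), (7, 7)) = 9.2195
d((-10, -2), (7, 7)) = 19.2354

Closest pair: (-9, 7) and (-2, 5) with distance 7.2801

The closest pair is (-9, 7) and (-2, 5) with Euclidean distance 7.2801. For 5 points, brute-force pairwise comparison is shown above. For large n, the divide-and-conquer algorithm (sort by x, recurse on halves, check the dividing strip) achieves O(n log n).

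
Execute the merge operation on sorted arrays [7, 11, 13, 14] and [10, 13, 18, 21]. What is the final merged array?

Merging process:

Compare 7 vs 10: take 7 from left. Merged: [7]
Compare 11 vs 10: take 10 from right. Merged: [7, 10]
Compare 11 vs 13: take 11 from left. Merged: [7, 10, 11]
Compare 13 vs 13: take 13 from left. Merged: [7, 10, 11, 13]
Compare 14 vs 13: take 13 from right. Merged: [7, 10, 11, 13, 13]
Compare 14 vs 18: take 14 from left. Merged: [7, 10, 11, 13, 13, 14]
Append remaining from right: [18, 21]. Merged: [7, 10, 11, 13, 13, 14, 18, 21]

Final merged array: [7, 10, 11, 13, 13, 14, 18, 21]
Total comparisons: 6

The merged array is [7, 10, 11, 13, 13, 14, 18, 21], requiring 6 comparisons. The merge step runs in O(n) time where n is the total number of elements.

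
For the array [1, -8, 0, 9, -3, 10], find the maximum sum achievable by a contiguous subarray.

Using Kadane's algorithm on [1, -8, 0, 9, -3, 10]:

Scanning through the array:
Position 1 (value -8): max_ending_here = -7, max_so_far = 1
Position 2 (value 0): max_ending_here = 0, max_so_far = 1
Position 3 (value 9): max_ending_here = 9, max_so_far = 9
Position 4 (value -3): max_ending_here = 6, max_so_far = 9
Position 5 (value 10): max_ending_here = 16, max_so_far = 16

Maximum subarray: [0, 9, -3, 10]
Maximum sum: 16

The maximum subarray is [0, 9, -3, 10] with sum 16. This subarray runs from index 2 to index 5.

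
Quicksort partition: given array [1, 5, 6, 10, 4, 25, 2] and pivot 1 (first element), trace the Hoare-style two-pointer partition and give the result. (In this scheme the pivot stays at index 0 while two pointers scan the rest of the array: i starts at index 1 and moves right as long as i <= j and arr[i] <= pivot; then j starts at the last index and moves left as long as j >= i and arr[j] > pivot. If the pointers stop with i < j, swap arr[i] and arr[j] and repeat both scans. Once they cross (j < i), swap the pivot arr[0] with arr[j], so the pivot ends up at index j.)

Hoare-style two-pointer partition with pivot = 1:

Initial array: [1, 5, 6, 10, 4, 25, 2]

Pointers start at i = 1, j = 6.
i ends at 1, j ends at 0: the pointers have crossed (j < i), so scanning stops.

j = 0, so swapping arr[0] with arr[j] leaves the pivot at position 0: [1, 5, 6, 10, 4, 25, 2]
Pivot position: 0

After partitioning with pivot 1, the array becomes [1, 5, 6, 10, 4, 25, 2]. The pivot is placed at index 0. All elements to the left of the pivot are <= 1, and all elements to the right are > 1.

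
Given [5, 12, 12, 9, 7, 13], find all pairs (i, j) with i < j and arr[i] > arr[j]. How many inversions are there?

Finding inversions in [5, 12, 12, 9, 7, 13]:

(1, 3): arr[1]=12 > arr[3]=9
(1, 4): arr[1]=12 > arr[4]=7
(2, 3): arr[2]=12 > arr[3]=9
(2, 4): arr[2]=12 > arr[4]=7
(3, 4): arr[3]=9 > arr[4]=7

Total inversions: 5

The array has 5 inversion(s): (1,3), (1,4), (2,3), (2,4), (3,4). Each pair (i,j) satisfies i < j and arr[i] > arr[j].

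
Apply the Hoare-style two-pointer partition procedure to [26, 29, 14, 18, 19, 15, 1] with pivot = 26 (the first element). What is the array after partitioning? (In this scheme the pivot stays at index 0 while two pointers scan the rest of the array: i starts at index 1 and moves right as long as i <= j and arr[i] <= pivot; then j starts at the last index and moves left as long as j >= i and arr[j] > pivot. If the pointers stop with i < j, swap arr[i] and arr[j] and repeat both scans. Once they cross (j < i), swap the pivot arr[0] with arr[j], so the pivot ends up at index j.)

Hoare-style two-pointer partition with pivot = 26:

Initial array: [26, 29, 14, 18, 19, 15, 1]

Pointers start at i = 1, j = 6.
i stops at index 1 (arr[1]=29 > 26), j stops at index 6 (arr[6]=1 <= 26): swap arr[1] and arr[6], array becomes [26, 1, 14, 18, 19, 15, 29]
i ends at 6, j ends at 5: the pointers have crossed (j < i), so scanning stops.

Swap pivot arr[0] with arr[5] to place pivot at position 5: [15, 1, 14, 18, 19, 26, 29]
Pivot position: 5

After partitioning with pivot 26, the array becomes [15, 1, 14, 18, 19, 26, 29]. The pivot is placed at index 5. All elements to the left of the pivot are <= 26, and all elements to the right are > 26.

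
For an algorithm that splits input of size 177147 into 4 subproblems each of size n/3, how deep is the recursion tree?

For divide and conquer with division factor 3:

Problem sizes at each level:
Level 0: 177147
Level 1: 59049
Level 2: 19683
Level 3: 6561
Level 4: 2187
Level 5: 729
Level 6: 243
Level 7: 81
Level 8: 27
Level 9: 9
Level 10: 3
Level 11: 1

The root is level 0 and the size-1 base case is level 11 (the tree spans levels 0 through 11, i.e. 12 levels counting the root), so the depth is the number of divisions: log_3(177147) = 11

The recursion tree depth is log_3(177147) = 11. At each level, the problem size is divided by 3, so it takes 11 divisions to reduce to a base case of size 1. The algorithm makes 4 recursive calls at each level.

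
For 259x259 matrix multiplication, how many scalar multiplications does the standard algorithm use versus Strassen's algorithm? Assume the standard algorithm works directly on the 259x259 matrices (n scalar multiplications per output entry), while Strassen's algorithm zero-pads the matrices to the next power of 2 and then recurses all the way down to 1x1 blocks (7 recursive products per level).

Matrix multiplication for 259x259 matrices:

Strassen's algorithm requires power-of-2 dimensions. Pad 259x259 to 512x512 (next power of 2).

Standard algorithm: 259^3 = 17373979 multiplications
Strassen's algorithm: 7^(log2(512)) = 7^9 = 40353607 multiplications
Difference: 17373979 - 40353607 = -22979628 (Strassen uses MORE here due to padding overhead — for small or just-over-power-of-2 n, padding can outweigh the per-level savings)

Standard: 17373979 multiplications (259^3). Strassen: 40353607 multiplications (7^9, after padding to 512x512). Strassen reduces 8 recursive multiplications to 7 at each level.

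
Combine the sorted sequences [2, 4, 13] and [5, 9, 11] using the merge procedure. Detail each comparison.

Merging process:

Compare 2 vs 5: take 2 from left. Merged: [2]
Compare 4 vs 5: take 4 from left. Merged: [2, 4]
Compare 13 vs 5: take 5 from right. Merged: [2, 4, 5]
Compare 13 vs 9: take 9 from right. Merged: [2, 4, 5, 9]
Compare 13 vs 11: take 11 from right. Merged: [2, 4, 5, 9, 11]
Append remaining from left: [13]. Merged: [2, 4, 5, 9, 11, 13]

Final merged array: [2, 4, 5, 9, 11, 13]
Total comparisons: 5

The merged array is [2, 4, 5, 9, 11, 13], requiring 5 comparisons. The merge step runs in O(n) time where n is the total number of elements.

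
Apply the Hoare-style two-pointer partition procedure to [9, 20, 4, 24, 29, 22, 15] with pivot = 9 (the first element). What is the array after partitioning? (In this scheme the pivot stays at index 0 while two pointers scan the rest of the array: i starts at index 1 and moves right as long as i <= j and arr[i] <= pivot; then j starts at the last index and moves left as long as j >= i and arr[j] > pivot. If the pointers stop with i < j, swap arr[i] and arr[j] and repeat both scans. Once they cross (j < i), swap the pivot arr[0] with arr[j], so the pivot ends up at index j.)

Hoare-style two-pointer partition with pivot = 9:

Initial array: [9, 20, 4, 24, 29, 22, 15]

Pointers start at i = 1, j = 6.
i stops at index 1 (arr[1]=20 > 9), j stops at index 2 (arr[2]=4 <= 9): swap arr[1] and arr[2], array becomes [9, 4, 20, 24, 29, 22, 15]
i ends at 2, j ends at 1: the pointers have crossed (j < i), so scanning stops.

Swap pivot arr[0] with arr[1] to place pivot at position 1: [4, 9, 20, 24, 29, 22, 15]
Pivot position: 1

After partitioning with pivot 9, the array becomes [4, 9, 20, 24, 29, 22, 15]. The pivot is placed at index 1. All elements to the left of the pivot are <= 9, and all elements to the right are > 9.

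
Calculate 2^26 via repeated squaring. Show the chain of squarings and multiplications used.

Computing 2^26 by squaring (build up from 2^1; each line after the first costs one multiplication):

2^1 = 2
2^2 = (2^1)^2 = 2^2 = 4
2^3 = 2 * 2^2 = 2 * 4 = 8
2^6 = (2^3)^2 = 8^2 = 64
2^12 = (2^6)^2 = 64^2 = 4096
2^13 = 2 * 2^12 = 2 * 4096 = 8192
2^26 = (2^13)^2 = 8192^2 = 67108864

Result: 67108864
Multiplications needed: 6 (6 lines after 2^1)

2^26 = 67108864. Using exponentiation by squaring, this requires 6 multiplications. The key idea: if the exponent is even, square the half-power; if odd, multiply by the base once.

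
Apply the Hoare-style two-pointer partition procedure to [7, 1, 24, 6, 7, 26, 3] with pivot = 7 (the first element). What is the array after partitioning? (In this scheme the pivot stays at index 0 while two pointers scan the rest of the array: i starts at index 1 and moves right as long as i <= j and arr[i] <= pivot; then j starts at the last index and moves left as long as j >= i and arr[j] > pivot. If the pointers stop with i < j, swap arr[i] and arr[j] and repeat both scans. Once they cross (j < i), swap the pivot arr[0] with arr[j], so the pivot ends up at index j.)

Hoare-style two-pointer partition with pivot = 7:

Initial array: [7, 1, 24, 6, 7, 26, 3]

Pointers start at i = 1, j = 6.
i stops at index 2 (arr[2]=24 > 7), j stops at index 6 (arr[6]=3 <= 7): swap arr[2] and arr[6], array becomes [7, 1, 3, 6, 7, 26, 24]
i ends at 5, j ends at 4: the pointers have crossed (j < i), so scanning stops.

Swap pivot arr[0] with arr[4] to place pivot at position 4: [7, 1, 3, 6, 7, 26, 24]
Pivot position: 4

After partitioning with pivot 7, the array becomes [7, 1, 3, 6, 7, 26, 24]. The pivot is placed at index 4. All elements to the left of the pivot are <= 7, and all elements to the right are > 7.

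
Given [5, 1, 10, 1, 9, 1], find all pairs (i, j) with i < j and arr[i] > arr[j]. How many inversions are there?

Finding inversions in [5, 1, 10, 1, 9, 1]:

(0, 1): arr[0]=5 > arr[1]=1
(0, 3): arr[0]=5 > arr[3]=1
(0, 5): arr[0]=5 > arr[5]=1
(2, 3): arr[2]=10 > arr[3]=1
(2, 4): arr[2]=10 > arr[4]=9
(2, 5): arr[2]=10 > arr[5]=1
(4, 5): arr[4]=9 > arr[5]=1

Total inversions: 7

The array has 7 inversion(s): (0,1), (0,3), (0,5), (2,3), (2,4), (2,5), (4,5). Each pair (i,j) satisfies i < j and arr[i] > arr[j].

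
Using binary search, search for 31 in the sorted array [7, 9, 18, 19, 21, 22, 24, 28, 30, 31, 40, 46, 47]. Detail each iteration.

Binary search for 31 in [7, 9, 18, 19, 21, 22, 24, 28, 30, 31, 40, 46, 47]:

lo=0, hi=12, mid=6, arr[mid]=24 -> 24 < 31, search right half
lo=7, hi=12, mid=9, arr[mid]=31 -> Found target at index 9!

Binary search finds 31 at index 9 after 2 comparisons. The search repeatedly halves the search space by comparing with the middle element.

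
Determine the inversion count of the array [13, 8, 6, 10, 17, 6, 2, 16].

Finding inversions in [13, 8, 6, 10, 17, 6, 2, 16]:

(0, 1): arr[0]=13 > arr[1]=8
(0, 2): arr[0]=13 > arr[2]=6
(0, 3): arr[0]=13 > arr[3]=10
(0, 5): arr[0]=13 > arr[5]=6
(0, 6): arr[0]=13 > arr[6]=2
(1, 2): arr[1]=8 > arr[2]=6
(1, 5): arr[1]=8 > arr[5]=6
(1, 6): arr[1]=8 > arr[6]=2
(2, 6): arr[2]=6 > arr[6]=2
(3, 5): arr[3]=10 > arr[5]=6
(3, 6): arr[3]=10 > arr[6]=2
(4, 5): arr[4]=17 > arr[5]=6
(4, 6): arr[4]=17 > arr[6]=2
(4, 7): arr[4]=17 > arr[7]=16
(5, 6): arr[5]=6 > arr[6]=2

Total inversions: 15

The array has 15 inversion(s): (0,1), (0,2), (0,3), (0,5), (0,6), (1,2), (1,5), (1,6), (2,6), (3,5), (3,6), (4,5), (4,6), (4,7), (5,6). Each pair (i,j) satisfies i < j and arr[i] > arr[j].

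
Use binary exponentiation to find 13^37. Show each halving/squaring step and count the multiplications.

Computing 13^37 by squaring (build up from 13^1; each line after the first costs one multiplication):

13^1 = 13
13^2 = (13^1)^2 = 13^2 = 169
13^4 = (13^2)^2 = 169^2 = 28561
13^8 = (13^4)^2 = 28561^2 = 815730721
13^9 = 13 * 13^8 = 13 * 815730721 = 10604499373
13^18 = (13^9)^2 = 10604499373^2 = 112455406951957393129
13^36 = (13^18)^2 = 112455406951957393129^2 = 12646218552730347184269489080961456410641
13^37 = 13 * 13^36 = 13 * 12646218552730347184269489080961456410641 = 164400841185494513395503358052498933338333

Result: 164400841185494513395503358052498933338333
Multiplications needed: 7 (7 lines after 13^1)

13^37 = 164400841185494513395503358052498933338333. Using exponentiation by squaring, this requires 7 multiplications. The key idea: if the exponent is even, square the half-power; if odd, multiply by the base once.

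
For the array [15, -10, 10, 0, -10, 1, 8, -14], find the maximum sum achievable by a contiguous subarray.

Using Kadane's algorithm on [15, -10, 10, 0, -10, 1, 8, -14]:

Scanning through the array:
Position 1 (value -10): max_ending_here = 5, max_so_far = 15
Position 2 (value 10): max_ending_here = 15, max_so_far = 15
Position 3 (value 0): max_ending_here = 15, max_so_far = 15
Position 4 (value -10): max_ending_here = 5, max_so_far = 15
Position 5 (value 1): max_ending_here = 6, max_so_far = 15
Position 6 (value 8): max_ending_here = 14, max_so_far = 15
Position 7 (value -14): max_ending_here = 0, max_so_far = 15

Maximum subarray: [15]
Maximum sum: 15

The maximum subarray is [15] with sum 15. This subarray runs from index 0 to index 0.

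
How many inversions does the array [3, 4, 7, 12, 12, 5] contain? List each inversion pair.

Finding inversions in [3, 4, 7, 12, 12, 5]:

(2, 5): arr[2]=7 > arr[5]=5
(3, 5): arr[3]=12 > arr[5]=5
(4, 5): arr[4]=12 > arr[5]=5

Total inversions: 3

The array has 3 inversion(s): (2,5), (3,5), (4,5). Each pair (i,j) satisfies i < j and arr[i] > arr[j].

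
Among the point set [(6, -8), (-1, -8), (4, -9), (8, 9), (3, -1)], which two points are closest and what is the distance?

Computing all pairwise distances among 5 points:

d((6, -8), (-1, -8)) = 7.0
d((6, -8), (4, -9)) = 2.2361 <-- minimum
d((6, -8), (8, 9)) = 17.1172
d((6, -8), (3, -1)) = 7.6158
d((-1, -8), (4, -9)) = 5.099
d((-1, -8), (8, 9)) = 19.2354
d((-1, -8), (3, -1)) = 8.0623
d((4, -9), (8, 9)) = 18.4391
d((4, -9), (3, -1)) = 8.0623
d((8, 9), (3, -1)) = 11.1803

Closest pair: (6, -8) and (4, -9) with distance 2.2361

The closest pair is (6, -8) and (4, -9) with Euclidean distance 2.2361. For 5 points, brute-force pairwise comparison is shown above. For large n, the divide-and-conquer algorithm (sort by x, recurse on halves, check the dividing strip) achieves O(n log n).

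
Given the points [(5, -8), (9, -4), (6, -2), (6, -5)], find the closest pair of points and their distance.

Computing all pairwise distances among 4 points:

d((5, -8), (9, -4)) = 5.6569
d((5, -8), (6, -2)) = 6.0828
d((5, -8), (6, -5)) = 3.1623
d((9, -4), (6, -2)) = 3.6056
d((9, -4), (6, -5)) = 3.1623
d((6, -2), (6, -5)) = 3.0 <-- minimum

Closest pair: (6, -2) and (6, -5) with distance 3.0

The closest pair is (6, -2) and (6, -5) with Euclidean distance 3.0. For 4 points, brute-force pairwise comparison is shown above. For large n, the divide-and-conquer algorithm (sort by x, recurse on halves, check the dividing strip) achieves O(n log n).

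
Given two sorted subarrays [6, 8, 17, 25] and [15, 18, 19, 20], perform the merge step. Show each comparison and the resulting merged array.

Merging process:

Compare 6 vs 15: take 6 from left. Merged: [6]
Compare 8 vs 15: take 8 from left. Merged: [6, 8]
Compare 17 vs 15: take 15 from right. Merged: [6, 8, 15]
Compare 17 vs 18: take 17 from left. Merged: [6, 8, 15, 17]
Compare 25 vs 18: take 18 from right. Merged: [6, 8, 15, 17, 18]
Compare 25 vs 19: take 19 from right. Merged: [6, 8, 15, 17, 18, 19]
Compare 25 vs 20: take 20 from right. Merged: [6, 8, 15, 17, 18, 19, 20]
Append remaining from left: [25]. Merged: [6, 8, 15, 17, 18, 19, 20, 25]

Final merged array: [6, 8, 15, 17, 18, 19, 20, 25]
Total comparisons: 7

The merged array is [6, 8, 15, 17, 18, 19, 20, 25], requiring 7 comparisons. The merge step runs in O(n) time where n is the total number of elements.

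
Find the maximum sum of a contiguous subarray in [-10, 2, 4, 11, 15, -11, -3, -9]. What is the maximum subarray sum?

Using Kadane's algorithm on [-10, 2, 4, 11, 15, -11, -3, -9]:

Scanning through the array:
Position 1 (value 2): max_ending_here = 2, max_so_far = 2
Position 2 (value 4): max_ending_here = 6, max_so_far = 6
Position 3 (value 11): max_ending_here = 17, max_so_far = 17
Position 4 (value 15): max_ending_here = 32, max_so_far = 32
Position 5 (value -11): max_ending_here = 21, max_so_far = 32
Position 6 (value -3): max_ending_here = 18, max_so_far = 32
Position 7 (value -9): max_ending_here = 9, max_so_far = 32

Maximum subarray: [2, 4, 11, 15]
Maximum sum: 32

The maximum subarray is [2, 4, 11, 15] with sum 32. This subarray runs from index 1 to index 4.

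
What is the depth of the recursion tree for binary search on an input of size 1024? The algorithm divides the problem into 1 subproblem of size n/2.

For divide and conquer with division factor 2:

Problem sizes at each level:
Level 0: 1024
Level 1: 512
Level 2: 256
Level 3: 128
Level 4: 64
Level 5: 32
Level 6: 16
Level 7: 8
Level 8: 4
Level 9: 2
Level 10: 1

The root is level 0 and the size-1 base case is level 10 (the tree spans levels 0 through 10, i.e. 11 levels counting the root), so the depth is the number of divisions: log_2(1024) = 10

The recursion tree depth is log_2(1024) = 10. At each level, the problem size is divided by 2, so it takes 10 divisions to reduce to a base case of size 1. The algorithm makes 1 recursive call at each level.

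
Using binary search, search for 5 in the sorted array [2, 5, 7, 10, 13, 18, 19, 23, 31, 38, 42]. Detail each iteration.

Binary search for 5 in [2, 5, 7, 10, 13, 18, 19, 23, 31, 38, 42]:

lo=0, hi=10, mid=5, arr[mid]=18 -> 18 > 5, search left half
lo=0, hi=4, mid=2, arr[mid]=7 -> 7 > 5, search left half
lo=0, hi=1, mid=0, arr[mid]=2 -> 2 < 5, search right half
lo=1, hi=1, mid=1, arr[mid]=5 -> Found target at index 1!

Binary search finds 5 at index 1 after 4 comparisons. The search repeatedly halves the search space by comparing with the middle element.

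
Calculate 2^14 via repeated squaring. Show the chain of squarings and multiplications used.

Computing 2^14 by squaring (build up from 2^1; each line after the first costs one multiplication):

2^1 = 2
2^2 = (2^1)^2 = 2^2 = 4
2^3 = 2 * 2^2 = 2 * 4 = 8
2^6 = (2^3)^2 = 8^2 = 64
2^7 = 2 * 2^6 = 2 * 64 = 128
2^14 = (2^7)^2 = 128^2 = 16384

Result: 16384
Multiplications needed: 5 (5 lines after 2^1)

2^14 = 16384. Using exponentiation by squaring, this requires 5 multiplications. The key idea: if the exponent is even, square the half-power; if odd, multiply by the base once.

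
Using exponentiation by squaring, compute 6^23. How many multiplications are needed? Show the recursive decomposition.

Computing 6^23 by squaring (build up from 6^1; each line after the first costs one multiplication):

6^1 = 6
6^2 = (6^1)^2 = 6^2 = 36
6^4 = (6^2)^2 = 36^2 = 1296
6^5 = 6 * 6^4 = 6 * 1296 = 7776
6^10 = (6^5)^2 = 7776^2 = 60466176
6^11 = 6 * 6^10 = 6 * 60466176 = 362797056
6^22 = (6^11)^2 = 362797056^2 = 131621703842267136
6^23 = 6 * 6^22 = 6 * 131621703842267136 = 789730223053602816

Result: 789730223053602816
Multiplications needed: 7 (7 lines after 6^1)

6^23 = 789730223053602816. Using exponentiation by squaring, this requires 7 multiplications. The key idea: if the exponent is even, square the half-power; if odd, multiply by the base once.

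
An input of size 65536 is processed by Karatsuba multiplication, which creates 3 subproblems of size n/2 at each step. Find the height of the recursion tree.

For divide and conquer with division factor 2:

Problem sizes at each level:
Level 0: 65536
Level 1: 32768
Level 2: 16384
Level 3: 8192
Level 4: 4096
Level 5: 2048
Level 6: 1024
Level 7: 512
Level 8: 256
Level 9: 128
Level 10: 64
Level 11: 32
Level 12: 16
Level 13: 8
Level 14: 4
Level 15: 2
Level 16: 1

The root is level 0 and the size-1 base case is level 16 (the tree spans levels 0 through 16, i.e. 17 levels counting the root), so the depth is the number of divisions: log_2(65536) = 16

The recursion tree depth is log_2(65536) = 16. At each level, the problem size is divided by 2, so it takes 16 divisions to reduce to a base case of size 1. The algorithm makes 3 recursive calls at each level.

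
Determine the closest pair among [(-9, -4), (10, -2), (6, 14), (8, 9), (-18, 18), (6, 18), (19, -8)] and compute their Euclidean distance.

Computing all pairwise distances among 7 points:

d((-9, -4), (10, -2)) = 19.105
d((-9, -4), (6, 14)) = 23.4307
d((-9, -4), (8, 9)) = 21.4009
d((-9, -4), (-18, 18)) = 23.7697
d((-9, -4), (6, 18)) = 26.6271
d((-9, -4), (19, -8)) = 28.2843
d((10, -2), (6, 14)) = 16.4924
d((10, -2), (8, 9)) = 11.1803
d((10, -2), (-18, 18)) = 34.4093
d((10, -2), (6, 18)) = 20.3961
d((10, -2), (19, -8)) = 10.8167
d((6, 14), (8, 9)) = 5.3852
d((6, 14), (-18, 18)) = 24.3311
d((6, 14), (6, 18)) = 4.0 <-- minimum
d((6, 14), (19, -8)) = 25.5539
d((8, 9), (-18, 18)) = 27.5136
d((8, 9), (6, 18)) = 9.2195
d((8, 9), (19, -8)) = 20.2485
d((-18, 18), (6, 18)) = 24.0
d((-18, 18), (19, -8)) = 45.2217
d((6, 18), (19, -8)) = 29.0689

Closest pair: (6, 14) and (6, 18) with distance 4.0

The closest pair is (6, 14) and (6, 18) with Euclidean distance 4.0. For 7 points, brute-force pairwise comparison is shown above. For large n, the divide-and-conquer algorithm (sort by x, recurse on halves, check the dividing strip) achieves O(n log n).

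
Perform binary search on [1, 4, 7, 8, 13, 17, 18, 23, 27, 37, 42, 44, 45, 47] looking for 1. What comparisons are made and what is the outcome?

Binary search for 1 in [1, 4, 7, 8, 13, 17, 18, 23, 27, 37, 42, 44, 45, 47]:

lo=0, hi=13, mid=6, arr[mid]=18 -> 18 > 1, search left half
lo=0, hi=5, mid=2, arr[mid]=7 -> 7 > 1, search left half
lo=0, hi=1, mid=0, arr[mid]=1 -> Found target at index 0!

Binary search finds 1 at index 0 after 3 comparisons. The search repeatedly halves the search space by comparing with the middle element.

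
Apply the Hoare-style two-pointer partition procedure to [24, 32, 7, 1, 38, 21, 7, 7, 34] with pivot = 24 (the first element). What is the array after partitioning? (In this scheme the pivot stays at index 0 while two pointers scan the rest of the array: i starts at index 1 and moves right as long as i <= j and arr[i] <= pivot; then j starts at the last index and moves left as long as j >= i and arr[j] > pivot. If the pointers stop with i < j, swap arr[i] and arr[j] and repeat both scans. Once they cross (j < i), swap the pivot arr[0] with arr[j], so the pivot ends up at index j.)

Hoare-style two-pointer partition with pivot = 24:

Initial array: [24, 32, 7, 1, 38, 21, 7, 7, 34]

Pointers start at i = 1, j = 8.
i stops at index 1 (arr[1]=32 > 24), j stops at index 7 (arr[7]=7 <= 24): swap arr[1] and arr[7], array becomes [24, 7, 7, 1, 38, 21, 7, 32, 34]
i stops at index 4 (arr[4]=38 > 24), j stops at index 6 (arr[6]=7 <= 24): swap arr[4] and arr[6], array becomes [24, 7, 7, 1, 7, 21, 38, 32, 34]
i ends at 6, j ends at 5: the pointers have crossed (j < i), so scanning stops.

Swap pivot arr[0] with arr[5] to place pivot at position 5: [21, 7, 7, 1, 7, 24, 38, 32, 34]
Pivot position: 5

After partitioning with pivot 24, the array becomes [21, 7, 7, 1, 7, 24, 38, 32, 34]. The pivot is placed at index 5. All elements to the left of the pivot are <= 24, and all elements to the right are > 24.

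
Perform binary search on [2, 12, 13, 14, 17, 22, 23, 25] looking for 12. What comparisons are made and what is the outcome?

Binary search for 12 in [2, 12, 13, 14, 17, 22, 23, 25]:

lo=0, hi=7, mid=3, arr[mid]=14 -> 14 > 12, search left half
lo=0, hi=2, mid=1, arr[mid]=12 -> Found target at index 1!

Binary search finds 12 at index 1 after 2 comparisons. The search repeatedly halves the search space by comparing with the middle element.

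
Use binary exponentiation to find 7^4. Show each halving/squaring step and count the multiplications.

Computing 7^4 by squaring (build up from 7^1; each line after the first costs one multiplication):

7^1 = 7
7^2 = (7^1)^2 = 7^2 = 49
7^4 = (7^2)^2 = 49^2 = 2401

Result: 2401
Multiplications needed: 2 (2 lines after 7^1)

7^4 = 2401. Using exponentiation by squaring, this requires 2 multiplications. The key idea: if the exponent is even, square the half-power; if odd, multiply by the base once.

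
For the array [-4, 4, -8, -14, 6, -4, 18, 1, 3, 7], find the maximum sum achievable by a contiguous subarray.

Using Kadane's algorithm on [-4, 4, -8, -14, 6, -4, 18, 1, 3, 7]:

Scanning through the array:
Position 1 (value 4): max_ending_here = 4, max_so_far = 4
Position 2 (value -8): max_ending_here = -4, max_so_far = 4
Position 3 (value -14): max_ending_here = -14, max_so_far = 4
Position 4 (value 6): max_ending_here = 6, max_so_far = 6
Position 5 (value -4): max_ending_here = 2, max_so_far = 6
Position 6 (value 18): max_ending_here = 20, max_so_far = 20
Position 7 (value 1): max_ending_here = 21, max_so_far = 21
Position 8 (value 3): max_ending_here = 24, max_so_far = 24
Position 9 (value 7): max_ending_here = 31, max_so_far = 31

Maximum subarray: [6, -4, 18, 1, 3, 7]
Maximum sum: 31

The maximum subarray is [6, -4, 18, 1, 3, 7] with sum 31. This subarray runs from index 4 to index 9.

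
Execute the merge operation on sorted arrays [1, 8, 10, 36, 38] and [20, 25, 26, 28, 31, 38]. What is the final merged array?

Merging process:

Compare 1 vs 20: take 1 from left. Merged: [1]
Compare 8 vs 20: take 8 from left. Merged: [1, 8]
Compare 10 vs 20: take 10 from left. Merged: [1, 8, 10]
Compare 36 vs 20: take 20 from right. Merged: [1, 8, 10, 20]
Compare 36 vs 25: take 25 from right. Merged: [1, 8, 10, 20, 25]
Compare 36 vs 26: take 26 from right. Merged: [1, 8, 10, 20, 25, 26]
Compare 36 vs 28: take 28 from right. Merged: [1, 8, 10, 20, 25, 26, 28]
Compare 36 vs 31: take 31 from right. Merged: [1, 8, 10, 20, 25, 26, 28, 31]
Compare 36 vs 38: take 36 from left. Merged: [1, 8, 10, 20, 25, 26, 28, 31, 36]
Compare 38 vs 38: take 38 from left. Merged: [1, 8, 10, 20, 25, 26, 28, 31, 36, 38]
Append remaining from right: [38]. Merged: [1, 8, 10, 20, 25, 26, 28, 31, 36, 38, 38]

Final merged array: [1, 8, 10, 20, 25, 26, 28, 31, 36, 38, 38]
Total comparisons: 10

The merged array is [1, 8, 10, 20, 25, 26, 28, 31, 36, 38, 38], requiring 10 comparisons. The merge step runs in O(n) time where n is the total number of elements.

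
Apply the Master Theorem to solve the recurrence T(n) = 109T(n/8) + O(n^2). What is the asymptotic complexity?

Master Theorem for T(n) = 109T(n/8) + O(n^2):

a = 109, b = 8, c = 2
log_b(a) = log_8(109) = 2.2561

Case 1: c = 2 < log_8(109) = 2.2561
T(n) = O(n^(log_8 109))

For T(n) = 109T(n/8) + O(n^2): log_8(109) = 2.2561. This is Case 1 of the Master Theorem (c < log_b(a), work dominated by leaves), giving O(n^(log_8 109)).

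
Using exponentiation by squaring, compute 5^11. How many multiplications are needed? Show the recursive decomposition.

Computing 5^11 by squaring (build up from 5^1; each line after the first costs one multiplication):

5^1 = 5
5^2 = (5^1)^2 = 5^2 = 25
5^4 = (5^2)^2 = 25^2 = 625
5^5 = 5 * 5^4 = 5 * 625 = 3125
5^10 = (5^5)^2 = 3125^2 = 9765625
5^11 = 5 * 5^10 = 5 * 9765625 = 48828125

Result: 48828125
Multiplications needed: 5 (5 lines after 5^1)

5^11 = 48828125. Using exponentiation by squaring, this requires 5 multiplications. The key idea: if the exponent is even, square the half-power; if odd, multiply by the base once.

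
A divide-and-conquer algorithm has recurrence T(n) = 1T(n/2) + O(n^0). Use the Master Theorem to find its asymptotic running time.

Master Theorem for T(n) = 1T(n/2) + O(n^0):

a = 1, b = 2, c = 0
log_b(a) = log_2(1) = 0.0000

Case 2: c = 0 = log_2(1) = 0.0000
T(n) = O(n^0 log n) = O(log n)

For T(n) = 1T(n/2) + O(n^0): log_2(1) = 0.0000. This is Case 2 of the Master Theorem (c = log_b(a), equal work at all levels), giving O(log n).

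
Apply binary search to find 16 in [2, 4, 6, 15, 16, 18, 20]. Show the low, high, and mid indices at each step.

Binary search for 16 in [2, 4, 6, 15, 16, 18, 20]:

lo=0, hi=6, mid=3, arr[mid]=15 -> 15 < 16, search right half
lo=4, hi=6, mid=5, arr[mid]=18 -> 18 > 16, search left half
lo=4, hi=4, mid=4, arr[mid]=16 -> Found target at index 4!

Binary search finds 16 at index 4 after 3 comparisons. The search repeatedly halves the search space by comparing with the middle element.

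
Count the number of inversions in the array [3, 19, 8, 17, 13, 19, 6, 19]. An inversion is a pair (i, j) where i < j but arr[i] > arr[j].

Finding inversions in [3, 19, 8, 17, 13, 19, 6, 19]:

(1, 2): arr[1]=19 > arr[2]=8
(1, 3): arr[1]=19 > arr[3]=17
(1, 4): arr[1]=19 > arr[4]=13
(1, 6): arr[1]=19 > arr[6]=6
(2, 6): arr[2]=8 > arr[6]=6
(3, 4): arr[3]=17 > arr[4]=13
(3, 6): arr[3]=17 > arr[6]=6
(4, 6): arr[4]=13 > arr[6]=6
(5, 6): arr[5]=19 > arr[6]=6

Total inversions: 9

The array has 9 inversion(s): (1,2), (1,3), (1,4), (1,6), (2,6), (3,4), (3,6), (4,6), (5,6). Each pair (i,j) satisfies i < j and arr[i] > arr[j].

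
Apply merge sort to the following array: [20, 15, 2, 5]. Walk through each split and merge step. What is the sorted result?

Merge sort trace:

Split: [20, 15, 2, 5] -> [20, 15] and [2, 5]
  Split: [20, 15] -> [20] and [15]
  Merge: [20] + [15] -> [15, 20]
  Split: [2, 5] -> [2] and [5]
  Merge: [2] + [5] -> [2, 5]
Merge: [15, 20] + [2, 5] -> [2, 5, 15, 20]

Final sorted array: [2, 5, 15, 20]

The merge sort proceeds by recursively splitting the array and merging sorted halves.
After all merges, the sorted array is [2, 5, 15, 20].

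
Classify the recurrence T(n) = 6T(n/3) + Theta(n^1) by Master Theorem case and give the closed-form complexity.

Master Theorem for T(n) = 6T(n/3) + O(n^1):

a = 6, b = 3, c = 1
log_b(a) = log_3(6) = 1.6309

Case 1: c = 1 < log_3(6) = 1.6309
T(n) = O(n^(log_3 6))

For T(n) = 6T(n/3) + O(n^1): log_3(6) = 1.6309. This is Case 1 of the Master Theorem (c < log_b(a), work dominated by leaves), giving O(n^(log_3 6)).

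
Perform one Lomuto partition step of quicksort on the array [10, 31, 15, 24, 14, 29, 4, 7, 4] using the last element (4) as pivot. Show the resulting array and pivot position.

Lomuto partition with pivot = 4:

Initial array: [10, 31, 15, 24, 14, 29, 4, 7, 4]

arr[0]=10 > 4: no swap
arr[1]=31 > 4: no swap
arr[2]=15 > 4: no swap
arr[3]=24 > 4: no swap
arr[4]=14 > 4: no swap
arr[5]=29 > 4: no swap
arr[6]=4 <= 4: swap with position 0, array becomes [4, 31, 15, 24, 14, 29, 10, 7, 4]
arr[7]=7 > 4: no swap

Place pivot at position 1: [4, 4, 15, 24, 14, 29, 10, 7, 31]
Pivot position: 1

After partitioning with pivot 4, the array becomes [4, 4, 15, 24, 14, 29, 10, 7, 31]. The pivot is placed at index 1. All elements to the left of the pivot are <= 4, and all elements to the right are > 4.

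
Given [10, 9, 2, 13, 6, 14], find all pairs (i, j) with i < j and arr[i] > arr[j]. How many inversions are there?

Finding inversions in [10, 9, 2, 13, 6, 14]:

(0, 1): arr[0]=10 > arr[1]=9
(0, 2): arr[0]=10 > arr[2]=2
(0, 4): arr[0]=10 > arr[4]=6
(1, 2): arr[1]=9 > arr[2]=2
(1, 4): arr[1]=9 > arr[4]=6
(3, 4): arr[3]=13 > arr[4]=6

Total inversions: 6

The array has 6 inversion(s): (0,1), (0,2), (0,4), (1,2), (1,4), (3,4). Each pair (i,j) satisfies i < j and arr[i] > arr[j].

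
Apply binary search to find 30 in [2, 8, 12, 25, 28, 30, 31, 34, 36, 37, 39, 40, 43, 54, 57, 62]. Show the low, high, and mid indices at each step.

Binary search for 30 in [2, 8, 12, 25, 28, 30, 31, 34, 36, 37, 39, 40, 43, 54, 57, 62]:

lo=0, hi=15, mid=7, arr[mid]=34 -> 34 > 30, search left half
lo=0, hi=6, mid=3, arr[mid]=25 -> 25 < 30, search right half
lo=4, hi=6, mid=5, arr[mid]=30 -> Found target at index 5!

Binary search finds 30 at index 5 after 3 comparisons. The search repeatedly halves the search space by comparing with the middle element.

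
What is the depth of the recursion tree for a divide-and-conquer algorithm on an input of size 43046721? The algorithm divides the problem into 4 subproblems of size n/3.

For divide and conquer with division factor 3:

Problem sizes at each level:
Level 0: 43046721
Level 1: 14348907
Level 2: 4782969
Level 3: 1594323
Level 4: 531441
Level 5: 177147
Level 6: 59049
Level 7: 19683
Level 8: 6561
Level 9: 2187
Level 10: 729
Level 11: 243
Level 12: 81
Level 13: 27
Level 14: 9
Level 15: 3
Level 16: 1

The root is level 0 and the size-1 base case is level 16 (the tree spans levels 0 through 16, i.e. 17 levels counting the root), so the depth is the number of divisions: log_3(43046721) = 16

The recursion tree depth is log_3(43046721) = 16. At each level, the problem size is divided by 3, so it takes 16 divisions to reduce to a base case of size 1. The algorithm makes 4 recursive calls at each level.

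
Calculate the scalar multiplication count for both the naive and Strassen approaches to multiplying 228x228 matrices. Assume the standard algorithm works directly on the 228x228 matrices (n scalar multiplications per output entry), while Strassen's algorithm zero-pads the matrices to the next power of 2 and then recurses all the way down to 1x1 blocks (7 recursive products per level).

Matrix multiplication for 228x228 matrices:

Strassen's algorithm requires power-of-2 dimensions. Pad 228x228 to 256x256 (next power of 2).

Standard algorithm: 228^3 = 11852352 multiplications
Strassen's algorithm: 7^(log2(256)) = 7^8 = 5764801 multiplications
Savings: 11852352 - 5764801 = 6087551 multiplications

Standard: 11852352 multiplications (228^3). Strassen: 5764801 multiplications (7^8, after padding to 256x256). Strassen reduces 8 recursive multiplications to 7 at each level.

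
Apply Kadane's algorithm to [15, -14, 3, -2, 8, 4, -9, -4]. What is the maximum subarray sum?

Using Kadane's algorithm on [15, -14, 3, -2, 8, 4, -9, -4]:

Scanning through the array:
Position 1 (value -14): max_ending_here = 1, max_so_far = 15
Position 2 (value 3): max_ending_here = 4, max_so_far = 15
Position 3 (value -2): max_ending_here = 2, max_so_far = 15
Position 4 (value 8): max_ending_here = 10, max_so_far = 15
Position 5 (value 4): max_ending_here = 14, max_so_far = 15
Position 6 (value -9): max_ending_here = 5, max_so_far = 15
Position 7 (value -4): max_ending_here = 1, max_so_far = 15

Maximum subarray: [15]
Maximum sum: 15

The maximum subarray is [15] with sum 15. This subarray runs from index 0 to index 0.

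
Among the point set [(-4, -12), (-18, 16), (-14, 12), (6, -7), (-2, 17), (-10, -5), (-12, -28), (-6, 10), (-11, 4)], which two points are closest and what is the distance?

Computing all pairwise distances among 9 points:

d((-4, -12), (-18, 16)) = 31.305
d((-4, -12), (-14, 12)) = 26.0
d((-4, -12), (6, -7)) = 11.1803
d((-4, -12), (-2, 17)) = 29.0689
d((-4, -12), (-10, -5)) = 9.2195
d((-4, -12), (-12, -28)) = 17.8885
d((-4, -12), (-6, 10)) = 22.0907
d((-4, -12), (-11, 4)) = 17.4642
d((-18, 16), (-14, 12)) = 5.6569 <-- minimum
d((-18, 16), (6, -7)) = 33.2415
d((-18, 16), (-2, 17)) = 16.0312
d((-18, 16), (-10, -5)) = 22.4722
d((-18, 16), (-12, -28)) = 44.4072
d((-18, 16), (-6, 10)) = 13.4164
d((-18, 16), (-11, 4)) = 13.8924
d((-14, 12), (6, -7)) = 27.5862
d((-14, 12), (-2, 17)) = 13.0
d((-14, 12), (-10, -5)) = 17.4642
d((-14, 12), (-12, -28)) = 40.05
d((-14, 12), (-6, 10)) = 8.2462
d((-14, 12), (-11, 4)) = 8.544
d((6, -7), (-2, 17)) = 25.2982
d((6, -7), (-10, -5)) = 16.1245
d((6, -7), (-12, -28)) = 27.6586
d((6, -7), (-6, 10)) = 20.8087
d((6, -7), (-11, 4)) = 20.2485
d((-2, 17), (-10, -5)) = 23.4094
d((-2, 17), (-12, -28)) = 46.0977
d((-2, 17), (-6, 10)) = 8.0623
d((-2, 17), (-11, 4)) = 15.8114
d((-10, -5), (-12, -28)) = 23.0868
d((-10, -5), (-6, 10)) = 15.5242
d((-10, -5), (-11, 4)) = 9.0554
d((-12, -28), (-6, 10)) = 38.4708
d((-12, -28), (-11, 4)) = 32.0156
d((-6, 10), (-11, 4)) = 7.8102

Closest pair: (-18, 16) and (-14, 12) with distance 5.6569

The closest pair is (-18, 16) and (-14, 12) with Euclidean distance 5.6569. For 9 points, brute-force pairwise comparison is shown above. For large n, the divide-and-conquer algorithm (sort by x, recurse on halves, check the dividing strip) achieves O(n log n).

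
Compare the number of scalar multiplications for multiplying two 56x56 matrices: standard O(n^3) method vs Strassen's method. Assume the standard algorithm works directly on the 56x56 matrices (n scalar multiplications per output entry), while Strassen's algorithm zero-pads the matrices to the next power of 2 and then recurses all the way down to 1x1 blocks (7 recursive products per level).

Matrix multiplication for 56x56 matrices:

Strassen's algorithm requires power-of-2 dimensions. Pad 56x56 to 64x64 (next power of 2).

Standard algorithm: 56^3 = 175616 multiplications
Strassen's algorithm: 7^(log2(64)) = 7^6 = 117649 multiplications
Savings: 175616 - 117649 = 57967 multiplications

Standard: 175616 multiplications (56^3). Strassen: 117649 multiplications (7^6, after padding to 64x64). Strassen reduces 8 recursive multiplications to 7 at each level.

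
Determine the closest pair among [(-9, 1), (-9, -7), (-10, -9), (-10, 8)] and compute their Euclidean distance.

Computing all pairwise distances among 4 points:

d((-9, 1), (-9, -7)) = 8.0
d((-9, 1), (-10, -9)) = 10.0499
d((-9, 1), (-10, 8)) = 7.0711
d((-9, -7), (-10, -9)) = 2.2361 <-- minimum
d((-9, -7), (-10, 8)) = 15.0333
d((-10, -9), (-10, 8)) = 17.0

Closest pair: (-9, -7) and (-10, -9) with distance 2.2361

The closest pair is (-9, -7) and (-10, -9) with Euclidean distance 2.2361. For 4 points, brute-force pairwise comparison is shown above. For large n, the divide-and-conquer algorithm (sort by x, recurse on halves, check the dividing strip) achieves O(n log n).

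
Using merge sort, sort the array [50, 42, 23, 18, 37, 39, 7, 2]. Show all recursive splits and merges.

Merge sort trace:

Split: [50, 42, 23, 18, 37, 39, 7, 2] -> [50, 42, 23, 18] and [37, 39, 7, 2]
  Split: [50, 42, 23, 18] -> [50, 42] and [23, 18]
    Split: [50, 42] -> [50] and [42]
    Merge: [50] + [42] -> [42, 50]
    Split: [23, 18] -> [23] and [18]
    Merge: [23] + [18] -> [18, 23]
  Merge: [42, 50] + [18, 23] -> [18, 23, 42, 50]
  Split: [37, 39, 7, 2] -> [37, 39] and [7, 2]
    Split: [37, 39] -> [37] and [39]
    Merge: [37] + [39] -> [37, 39]
    Split: [7, 2] -> [7] and [2]
    Merge: [7] + [2] -> [2, 7]
  Merge: [37, 39] + [2, 7] -> [2, 7, 37, 39]
Merge: [18, 23, 42, 50] + [2, 7, 37, 39] -> [2, 7, 18, 23, 37, 39, 42, 50]

Final sorted array: [2, 7, 18, 23, 37, 39, 42, 50]

The merge sort proceeds by recursively splitting the array and merging sorted halves.
After all merges, the sorted array is [2, 7, 18, 23, 37, 39, 42, 50].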